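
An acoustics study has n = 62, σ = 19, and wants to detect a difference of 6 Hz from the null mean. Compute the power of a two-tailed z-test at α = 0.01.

SE = σ/√n = 19/√62 = 2.413. Non-centrality λ = d/SE = 6/2.413 = 2.487. Power ≈ Φ(λ - z_{α/2}) = Φ(2.487 - 2.576) = Φ(-0.089) = 0.464.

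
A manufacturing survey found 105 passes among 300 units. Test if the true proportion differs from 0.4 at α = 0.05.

p̂ = 0.35, p₀ = 0.4. z = (p̂ - p₀)/√(p₀(1-p₀)/n) = -1.768. Critical: ±1.96. Fail to reject H₀.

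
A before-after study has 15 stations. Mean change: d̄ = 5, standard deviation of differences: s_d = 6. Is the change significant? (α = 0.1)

t = d̄/(s_d/√n) = 5/(6/√15) = 3.227. df = 14, critical t = ±1.761. Reject H₀.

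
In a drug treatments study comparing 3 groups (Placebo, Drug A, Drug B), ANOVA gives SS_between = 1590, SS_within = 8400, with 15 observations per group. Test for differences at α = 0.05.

df_between = 2, df_within = 42. F = MS_between/MS_within = 795.0/200.0 = 3.975. F_crit ≈ 3.22. Reject H₀. At least one mean differs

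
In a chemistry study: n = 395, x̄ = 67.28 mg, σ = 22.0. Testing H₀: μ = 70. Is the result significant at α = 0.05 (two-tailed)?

z = (67.28 - 70)/(22.0/√395) = -2.457. Since |z| > 1.96, significant at α = 0.05.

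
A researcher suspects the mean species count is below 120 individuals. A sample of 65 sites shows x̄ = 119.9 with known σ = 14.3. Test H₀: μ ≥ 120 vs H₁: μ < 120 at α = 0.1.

z = -0.056. Critical value: -1.28. Fail to reject H₀.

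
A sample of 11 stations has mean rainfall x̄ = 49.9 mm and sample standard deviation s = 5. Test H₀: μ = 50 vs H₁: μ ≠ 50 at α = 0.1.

t = (x̄ - μ₀)/(s/√n) = (49.9 - 50)/(5/√11) = -0.066. df = 10, critical t = ±1.812. Fail to reject H₀.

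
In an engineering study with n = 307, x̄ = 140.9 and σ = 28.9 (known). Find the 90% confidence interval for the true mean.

CI = x̄ ± z*(σ/√n) = 140.9 ± 1.645(28.9/√307) = 140.9 ± 2.71 = (138.19, 143.61)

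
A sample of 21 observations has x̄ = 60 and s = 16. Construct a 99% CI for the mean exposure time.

CI = x̄ ± t*(s/√n) = 60 ± 2.845(16/√21) = (50.07, 69.93)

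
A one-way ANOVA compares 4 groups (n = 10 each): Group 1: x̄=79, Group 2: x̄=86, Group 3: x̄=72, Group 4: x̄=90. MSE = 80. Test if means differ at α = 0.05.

Grand mean = 81.75. SS_between = 1887.5, MS_between = 629.17. F = 7.865, F_crit ≈ 2.866. Reject H₀.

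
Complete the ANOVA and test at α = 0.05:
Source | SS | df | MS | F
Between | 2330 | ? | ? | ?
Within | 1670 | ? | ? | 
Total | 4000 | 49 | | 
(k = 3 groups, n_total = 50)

df_between = 2, df_within = 47. MS_between = 1165.0, MS_within = 35.53. F = 32.787, F_crit ≈ 3.195. Reject H₀.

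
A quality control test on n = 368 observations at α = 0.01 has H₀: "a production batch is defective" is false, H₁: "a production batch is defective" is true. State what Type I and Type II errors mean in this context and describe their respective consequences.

Type I (false positive): concluding that a production batch is defective when it is not — scrapping a good batch — wasted material and cost for no reason. Type II (false negative): failing to conclude that a production batch is defective when it is — shipping a defective batch — faulty products reach customers. Which is costlier depends on domain priorities and is a judgement call rather than a statistical fact.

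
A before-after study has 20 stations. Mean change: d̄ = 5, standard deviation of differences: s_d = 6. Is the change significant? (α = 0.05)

t = d̄/(s_d/√n) = 5/(6/√20) = 3.727. df = 19, critical t = ±2.093. Reject H₀.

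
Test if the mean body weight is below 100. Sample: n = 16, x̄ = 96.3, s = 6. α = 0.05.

t = (96.3 - 100)/(6/√16) = -2.467, df = 15. Critical t = -1.753. Reject H₀.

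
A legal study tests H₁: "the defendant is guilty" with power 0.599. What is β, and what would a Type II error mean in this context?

β = 1 - power = 1 - 0.599 = 0.401. A Type II error is failing to reject H₀ when H₀ is false (false negative) — here, failing to conclude that the defendant is guilty when in fact it is true. Consequence: acquitting a guilty person.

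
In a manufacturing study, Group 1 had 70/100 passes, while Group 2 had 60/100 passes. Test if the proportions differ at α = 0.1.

p̂₁ = 0.7, p̂₂ = 0.6, pooled p̂ = 0.65. z = 1.482. Critical: ±1.645. Fail to reject H₀.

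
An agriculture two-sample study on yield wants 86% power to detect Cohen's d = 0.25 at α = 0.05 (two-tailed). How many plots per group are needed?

z_{α/2} = 1.96, z_β = Φ⁻¹(0.86) = 1.08. For small effect (d = 0.25): n per group = 2(z_{α/2} + z_β)²/d² = 2(1.96 + 1.08)²/0.25² = 295.7 → 296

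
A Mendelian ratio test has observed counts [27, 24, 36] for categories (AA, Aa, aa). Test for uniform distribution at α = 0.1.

Expected = 29 each. χ² = Σ(O-E)²/E = 2.69. df = 2, critical value = 4.605. Fail to reject H₀.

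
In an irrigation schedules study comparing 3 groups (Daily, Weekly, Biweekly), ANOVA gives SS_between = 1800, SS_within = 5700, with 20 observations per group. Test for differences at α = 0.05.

df_between = 2, df_within = 57. F = MS_between/MS_within = 900.0/100.0 = 9.0. F_crit ≈ 3.159. Reject H₀. At least one mean differs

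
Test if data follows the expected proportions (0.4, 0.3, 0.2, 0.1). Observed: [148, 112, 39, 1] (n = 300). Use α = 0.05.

Expected: [120.0, 90.0, 60.0, 30.0]. χ² = 47.294. df = 3, critical = 7.815. Reject H₀.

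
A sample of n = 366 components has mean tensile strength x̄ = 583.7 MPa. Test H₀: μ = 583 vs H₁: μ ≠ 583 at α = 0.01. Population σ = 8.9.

z = (x̄ - μ₀)/(σ/√n) = (583.7 - 583)/(8.9/√366) = 1.505. Critical value: ±2.576. Since |1.505| ≤ 2.576, Fail to reject H₀.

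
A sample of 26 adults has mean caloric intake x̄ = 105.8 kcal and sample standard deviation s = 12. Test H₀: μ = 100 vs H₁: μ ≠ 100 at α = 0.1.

t = (x̄ - μ₀)/(s/√n) = (105.8 - 100)/(12/√26) = 2.465. df = 25, critical t = ±1.708. Reject H₀.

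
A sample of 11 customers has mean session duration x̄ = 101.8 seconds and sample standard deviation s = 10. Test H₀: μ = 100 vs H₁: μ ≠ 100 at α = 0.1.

t = (x̄ - μ₀)/(s/√n) = (101.8 - 100)/(10/√11) = 0.597. df = 10, critical t = ±1.812. Fail to reject H₀.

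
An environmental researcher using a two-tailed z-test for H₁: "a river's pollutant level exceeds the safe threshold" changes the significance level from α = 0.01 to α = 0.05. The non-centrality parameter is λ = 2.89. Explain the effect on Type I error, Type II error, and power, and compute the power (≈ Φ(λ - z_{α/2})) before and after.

Increasing α from 0.01 to 0.05:
• Type I error rate increases (α is the Type I rate by definition).
• Critical value moves from z_{α/2} = 2.576 to 1.96, so power = Φ(λ - z_{α/2}) goes from Φ(2.89 - 2.576) = 0.623 to Φ(2.89 - 1.96) = 0.824.
• Type II error rate β = 1 - power therefore decreases (0.377 → 0.176).
Appropriate when false negatives are costly — here, allowing unsafe pollution to continue.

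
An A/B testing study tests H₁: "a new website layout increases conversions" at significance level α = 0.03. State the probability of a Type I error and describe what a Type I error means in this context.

P(Type I error) = α = 0.03. A Type I error is rejecting H₀ when H₀ is actually true (false positive) — here, concluding that a new website layout increases conversions when in fact this is not the case. Consequence: rolling out a layout that doesn't actually help — wasted engineering effort.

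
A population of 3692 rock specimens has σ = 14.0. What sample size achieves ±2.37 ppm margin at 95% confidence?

Without FPC: n₀ = (1.96×14.0/2.37)² = 134.051. With FPC: n = n₀N/(n₀+N-1) = 129.4 → n = 130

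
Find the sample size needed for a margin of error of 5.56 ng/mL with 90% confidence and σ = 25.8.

n = (z*σ/E)² = (1.645×25.8/5.56)² = 58.3 → n = 59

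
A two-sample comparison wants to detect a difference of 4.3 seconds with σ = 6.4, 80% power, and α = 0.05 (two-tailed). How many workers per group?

n per group = 2(z_α/2 + z_β)²σ²/d² = 2×(1.96 + 0.84)²×6.4²/4.3² = 34.7 → n = 35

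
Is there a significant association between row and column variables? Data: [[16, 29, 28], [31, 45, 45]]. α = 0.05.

χ² = 0.351. df = 2, critical = 5.991. Fail to reject H₀. No evidence of dependence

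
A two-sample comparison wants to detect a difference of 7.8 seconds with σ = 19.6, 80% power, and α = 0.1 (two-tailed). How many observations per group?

n per group = 2(z_α/2 + z_β)²σ²/d² = 2×(1.645 + 0.84)²×19.6²/7.8² = 78.0 → n = 78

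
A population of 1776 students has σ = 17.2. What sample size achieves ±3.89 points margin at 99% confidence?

Without FPC: n₀ = (2.576×17.2/3.89)² = 129.733. With FPC: n = n₀N/(n₀+N-1) = 121.0 → n = 121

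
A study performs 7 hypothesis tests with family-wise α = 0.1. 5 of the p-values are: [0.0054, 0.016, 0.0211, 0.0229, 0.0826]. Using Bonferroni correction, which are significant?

Bonferroni α = 0.1/7 = 0.01429. Significant p-values: [0.0054]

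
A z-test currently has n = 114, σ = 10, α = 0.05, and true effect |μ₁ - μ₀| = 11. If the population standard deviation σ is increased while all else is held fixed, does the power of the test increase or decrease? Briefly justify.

Power decreases: a larger σ inflates the standard error σ/√n, pulling the sampling distribution under H₁ back toward the critical value.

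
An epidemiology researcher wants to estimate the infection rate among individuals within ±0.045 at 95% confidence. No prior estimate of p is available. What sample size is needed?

Conservative approach: use p = 0.5 (maximizes p(1-p) = 0.25). n = z²(0.25)/E² = 1.96²×0.25/0.045² = 474.3 → n = 475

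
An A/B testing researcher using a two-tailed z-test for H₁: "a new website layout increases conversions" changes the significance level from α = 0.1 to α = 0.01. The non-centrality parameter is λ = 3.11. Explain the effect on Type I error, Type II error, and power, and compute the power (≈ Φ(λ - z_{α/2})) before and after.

Decreasing α from 0.1 to 0.01:
• Type I error rate decreases (α is the Type I rate by definition).
• Critical value moves from z_{α/2} = 1.645 to 2.576, so power = Φ(λ - z_{α/2}) goes from Φ(3.11 - 1.645) = 0.929 to Φ(3.11 - 2.576) = 0.703.
• Type II error rate β = 1 - power therefore increases (0.071 → 0.297).
Appropriate when false positives are costly — here, rolling out a layout that doesn't actually help — wasted engineering effort.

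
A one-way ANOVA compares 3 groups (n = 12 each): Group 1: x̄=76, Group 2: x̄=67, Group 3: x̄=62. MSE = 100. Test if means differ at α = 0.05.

Grand mean = 68.33. SS_between = 1208.0, MS_between = 604.0. F = 6.04, F_crit ≈ 3.285. Reject H₀.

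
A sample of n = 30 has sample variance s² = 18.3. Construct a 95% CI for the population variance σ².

df = 29. χ²_{0.025} = 45.722, χ²_{0.975} = 16.047. CI for σ² = ((n-1)s²/χ²_{α/2}, (n-1)s²/χ²_{1-α/2}) = (29·18.3/45.722, 29·18.3/16.047) = (11.61, 33.07)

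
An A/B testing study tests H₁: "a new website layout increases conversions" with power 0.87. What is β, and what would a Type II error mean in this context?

β = 1 - power = 1 - 0.87 = 0.13. A Type II error is failing to reject H₀ when H₀ is false (false negative) — here, failing to conclude that a new website layout increases conversions when in fact it is true. Consequence: discarding a layout that would have improved conversions — lost revenue.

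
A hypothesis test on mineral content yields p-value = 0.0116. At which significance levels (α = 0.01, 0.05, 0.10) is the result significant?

p = 0.0116. Significant at: α = 0.05, 0.1.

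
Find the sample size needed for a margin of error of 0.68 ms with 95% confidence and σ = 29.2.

n = (z*σ/E)² = (1.96×29.2/0.68)² = 7083.7 → n = 7084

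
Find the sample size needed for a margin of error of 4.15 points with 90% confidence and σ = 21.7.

n = (z*σ/E)² = (1.645×21.7/4.15)² = 74.0 → n = 74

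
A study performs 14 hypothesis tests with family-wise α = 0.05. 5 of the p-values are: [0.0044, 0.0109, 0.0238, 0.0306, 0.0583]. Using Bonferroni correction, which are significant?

Bonferroni α = 0.05/14 = 0.00357. None of the given p-values are significant.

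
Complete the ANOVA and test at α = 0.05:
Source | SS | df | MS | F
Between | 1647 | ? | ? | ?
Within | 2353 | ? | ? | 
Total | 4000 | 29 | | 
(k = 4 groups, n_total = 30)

df_between = 3, df_within = 26. MS_between = 549.0, MS_within = 90.5. F = 6.066, F_crit ≈ 2.975. Reject H₀.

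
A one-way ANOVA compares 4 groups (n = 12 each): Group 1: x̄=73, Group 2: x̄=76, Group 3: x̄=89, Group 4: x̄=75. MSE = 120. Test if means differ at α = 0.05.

Grand mean = 78.25. SS_between = 1905.0, MS_between = 635.0. F = 5.292, F_crit ≈ 2.816. Reject H₀.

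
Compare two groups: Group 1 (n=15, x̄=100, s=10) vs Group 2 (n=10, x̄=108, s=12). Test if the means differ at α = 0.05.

Pooled sp = 10.83. t = -1.81, df = 23. Critical t = ±2.069. Fail to reject H₀.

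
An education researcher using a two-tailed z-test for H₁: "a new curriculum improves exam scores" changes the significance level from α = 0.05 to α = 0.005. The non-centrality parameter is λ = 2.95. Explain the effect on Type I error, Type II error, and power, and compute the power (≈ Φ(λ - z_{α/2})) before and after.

Decreasing α from 0.05 to 0.005:
• Type I error rate decreases (α is the Type I rate by definition).
• Critical value moves from z_{α/2} = 1.96 to 2.807, so power = Φ(λ - z_{α/2}) goes from Φ(2.95 - 1.96) = 0.839 to Φ(2.95 - 2.807) = 0.557.
• Type II error rate β = 1 - power therefore increases (0.161 → 0.443).
Appropriate when false positives are costly — here, adopting a curriculum that gives no real benefit — disruption for nothing.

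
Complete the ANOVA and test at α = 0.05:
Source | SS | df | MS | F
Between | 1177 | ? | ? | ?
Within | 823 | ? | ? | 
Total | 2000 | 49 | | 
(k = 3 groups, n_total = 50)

df_between = 2, df_within = 47. MS_between = 588.5, MS_within = 17.51. F = 33.608, F_crit ≈ 3.195. Reject H₀.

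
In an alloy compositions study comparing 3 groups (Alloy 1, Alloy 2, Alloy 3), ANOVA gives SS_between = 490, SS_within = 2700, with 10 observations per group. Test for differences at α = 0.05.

df_between = 2, df_within = 27. F = MS_between/MS_within = 245.0/100.0 = 2.45. F_crit ≈ 3.354. Fail to reject H₀.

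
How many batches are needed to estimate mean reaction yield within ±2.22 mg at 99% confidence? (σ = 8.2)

n = (z*σ/E)² = (2.576×8.2/2.22)² = 90.5 → n = 91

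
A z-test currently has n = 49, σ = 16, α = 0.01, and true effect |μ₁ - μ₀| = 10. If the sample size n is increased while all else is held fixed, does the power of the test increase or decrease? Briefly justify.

Power increases: a larger n shrinks the standard error σ/√n, moving the sampling distribution under H₁ further from the critical value.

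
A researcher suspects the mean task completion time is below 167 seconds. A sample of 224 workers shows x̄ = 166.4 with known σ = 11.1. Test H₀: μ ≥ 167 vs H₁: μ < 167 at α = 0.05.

z = -0.809. Critical value: -1.645. Fail to reject H₀.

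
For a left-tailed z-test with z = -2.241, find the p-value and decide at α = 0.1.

p = P(Z < -2.241) = Φ(-2.241) ≈ 0.0125. Since p < 0.1, reject H₀ (significant) at α = 0.1.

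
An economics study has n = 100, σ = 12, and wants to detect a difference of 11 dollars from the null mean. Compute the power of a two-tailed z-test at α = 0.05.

SE = σ/√n = 12/√100 = 1.2. Non-centrality λ = d/SE = 11/1.2 = 9.167. Power ≈ Φ(λ - z_{α/2}) = Φ(9.167 - 1.96) = Φ(7.207) = 1.0.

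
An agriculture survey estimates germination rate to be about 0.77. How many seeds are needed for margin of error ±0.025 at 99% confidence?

n = z²p(1-p)/E² = 2.576²×0.77×0.23/0.025² = 1880.3 → n = 1881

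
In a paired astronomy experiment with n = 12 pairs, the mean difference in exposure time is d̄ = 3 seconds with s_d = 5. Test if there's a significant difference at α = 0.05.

t = d̄/(s_d/√n) = 3/(5/√12) = 2.078. df = 11, critical t = ±2.201. Fail to reject H₀.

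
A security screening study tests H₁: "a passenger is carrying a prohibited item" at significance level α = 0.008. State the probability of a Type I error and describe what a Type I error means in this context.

P(Type I error) = α = 0.008. A Type I error is rejecting H₀ when H₀ is actually true (false positive) — here, concluding that a passenger is carrying a prohibited item when in fact this is not the case. Consequence: detaining an innocent passenger — delay and inconvenience.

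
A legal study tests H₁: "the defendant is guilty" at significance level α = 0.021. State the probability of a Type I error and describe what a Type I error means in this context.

P(Type I error) = α = 0.021. A Type I error is rejecting H₀ when H₀ is actually true (false positive) — here, concluding that the defendant is guilty when in fact this is not the case. Consequence: convicting an innocent person.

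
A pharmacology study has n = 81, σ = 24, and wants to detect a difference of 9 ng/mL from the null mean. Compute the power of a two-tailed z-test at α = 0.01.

SE = σ/√n = 24/√81 = 2.667. Non-centrality λ = d/SE = 9/2.667 = 3.375. Power ≈ Φ(λ - z_{α/2}) = Φ(3.375 - 2.576) = Φ(0.799) = 0.788.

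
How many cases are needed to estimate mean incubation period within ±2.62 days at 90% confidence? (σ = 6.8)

n = (z*σ/E)² = (1.645×6.8/2.62)² = 18.2 → n = 19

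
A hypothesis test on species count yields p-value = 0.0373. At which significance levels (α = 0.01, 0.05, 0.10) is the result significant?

p = 0.0373. Significant at: α = 0.05, 0.1.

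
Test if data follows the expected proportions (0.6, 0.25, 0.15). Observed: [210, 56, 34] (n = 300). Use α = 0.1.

Expected: [180.0, 75.0, 45.0]. χ² = 12.502. df = 2, critical = 4.605. Reject H₀.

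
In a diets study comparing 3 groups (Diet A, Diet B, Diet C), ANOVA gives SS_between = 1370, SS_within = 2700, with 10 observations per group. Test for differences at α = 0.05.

df_between = 2, df_within = 27. F = MS_between/MS_within = 685.0/100.0 = 6.85. F_crit ≈ 3.354. Reject H₀. At least one mean differs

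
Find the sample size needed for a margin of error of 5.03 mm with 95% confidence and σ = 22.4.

n = (z*σ/E)² = (1.96×22.4/5.03)² = 76.2 → n = 77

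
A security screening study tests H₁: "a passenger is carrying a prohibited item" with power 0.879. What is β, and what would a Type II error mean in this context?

β = 1 - power = 1 - 0.879 = 0.121. A Type II error is failing to reject H₀ when H₀ is false (false negative) — here, failing to conclude that a passenger is carrying a prohibited item when in fact it is true. Consequence: letting a prohibited item through — security breach.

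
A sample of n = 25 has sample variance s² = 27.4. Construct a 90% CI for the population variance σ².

df = 24. χ²_{0.05} = 36.415, χ²_{0.95} = 13.848. CI for σ² = ((n-1)s²/χ²_{α/2}, (n-1)s²/χ²_{1-α/2}) = (24·27.4/36.415, 24·27.4/13.848) = (18.06, 47.49)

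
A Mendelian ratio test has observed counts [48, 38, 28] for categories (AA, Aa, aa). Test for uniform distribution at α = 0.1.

Expected = 38 each. χ² = Σ(O-E)²/E = 5.263. df = 2, critical value = 4.605. Reject H₀.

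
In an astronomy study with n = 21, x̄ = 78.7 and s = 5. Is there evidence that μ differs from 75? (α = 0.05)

t = (x̄ - μ₀)/(s/√n) = (78.7 - 75)/(5/√21) = 3.391. df = 20, critical t = ±2.086. Reject H₀.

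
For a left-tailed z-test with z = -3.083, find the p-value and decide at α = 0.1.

p = P(Z < -3.083) = Φ(-3.083) ≈ 0.001. Since p < 0.1, reject H₀ (significant) at α = 0.1.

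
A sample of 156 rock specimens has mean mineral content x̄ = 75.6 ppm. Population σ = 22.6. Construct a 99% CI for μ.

CI = x̄ ± z*(σ/√n) = 75.6 ± 2.576(22.6/√156) = 75.6 ± 4.66 = (70.94, 80.26)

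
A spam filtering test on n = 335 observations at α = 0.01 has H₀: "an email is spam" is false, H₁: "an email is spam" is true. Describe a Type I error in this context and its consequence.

Type I error: rejecting H₀ when it is true — concluding that an email is spam when in fact it is not. Consequence: a legitimate email is sent to the spam folder and the user misses it.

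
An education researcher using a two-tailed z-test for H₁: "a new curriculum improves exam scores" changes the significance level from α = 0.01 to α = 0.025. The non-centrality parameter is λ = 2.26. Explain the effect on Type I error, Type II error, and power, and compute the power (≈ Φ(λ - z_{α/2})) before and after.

Increasing α from 0.01 to 0.025:
• Type I error rate increases (α is the Type I rate by definition).
• Critical value moves from z_{α/2} = 2.576 to 2.241, so power = Φ(λ - z_{α/2}) goes from Φ(2.26 - 2.576) = 0.376 to Φ(2.26 - 2.241) = 0.508.
• Type II error rate β = 1 - power therefore decreases (0.624 → 0.492).
Appropriate when false negatives are costly — here, keeping the old curriculum when the new one would have helped students.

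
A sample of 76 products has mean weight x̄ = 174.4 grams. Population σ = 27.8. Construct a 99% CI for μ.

CI = x̄ ± z*(σ/√n) = 174.4 ± 2.576(27.8/√76) = 174.4 ± 8.21 = (166.19, 182.61)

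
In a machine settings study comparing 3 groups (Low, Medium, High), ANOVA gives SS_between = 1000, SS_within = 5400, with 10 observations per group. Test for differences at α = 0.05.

df_between = 2, df_within = 27. F = MS_between/MS_within = 500.0/200.0 = 2.5. F_crit ≈ 3.354. Fail to reject H₀.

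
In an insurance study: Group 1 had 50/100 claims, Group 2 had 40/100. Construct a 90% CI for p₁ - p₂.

p̂₁ = 0.5, p̂₂ = 0.4. Difference = 0.1. CI = (-0.015, 0.215)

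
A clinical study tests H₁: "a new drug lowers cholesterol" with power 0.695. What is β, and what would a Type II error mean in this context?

β = 1 - power = 1 - 0.695 = 0.305. A Type II error is failing to reject H₀ when H₀ is false (false negative) — here, failing to conclude that a new drug lowers cholesterol when in fact it is true. Consequence: shelving an effective drug — patients miss out on a treatment that would have helped.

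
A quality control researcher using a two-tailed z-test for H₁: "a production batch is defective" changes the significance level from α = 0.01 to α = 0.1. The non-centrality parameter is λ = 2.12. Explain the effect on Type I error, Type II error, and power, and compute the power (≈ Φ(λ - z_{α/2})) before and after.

Increasing α from 0.01 to 0.1:
• Type I error rate increases (α is the Type I rate by definition).
• Critical value moves from z_{α/2} = 2.576 to 1.645, so power = Φ(λ - z_{α/2}) goes from Φ(2.12 - 2.576) = 0.324 to Φ(2.12 - 1.645) = 0.683.
• Type II error rate β = 1 - power therefore decreases (0.676 → 0.317).
Appropriate when false negatives are costly — here, shipping a defective batch — faulty products reach customers.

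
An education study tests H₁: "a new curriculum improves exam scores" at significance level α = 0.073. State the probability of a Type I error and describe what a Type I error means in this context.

P(Type I error) = α = 0.073. A Type I error is rejecting H₀ when H₀ is actually true (false positive) — here, concluding that a new curriculum improves exam scores when in fact this is not the case. Consequence: adopting a curriculum that gives no real benefit — disruption for nothing.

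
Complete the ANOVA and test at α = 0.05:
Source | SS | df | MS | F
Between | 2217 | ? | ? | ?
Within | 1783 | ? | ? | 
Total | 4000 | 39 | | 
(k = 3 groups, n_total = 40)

df_between = 2, df_within = 37. MS_between = 1108.5, MS_within = 48.19. F = 23.003, F_crit ≈ 3.252. Reject H₀.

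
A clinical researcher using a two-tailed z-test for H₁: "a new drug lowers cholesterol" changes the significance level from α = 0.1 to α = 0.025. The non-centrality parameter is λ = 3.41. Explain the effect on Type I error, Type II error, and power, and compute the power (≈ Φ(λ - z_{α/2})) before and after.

Decreasing α from 0.1 to 0.025:
• Type I error rate decreases (α is the Type I rate by definition).
• Critical value moves from z_{α/2} = 1.645 to 2.241, so power = Φ(λ - z_{α/2}) goes from Φ(3.41 - 1.645) = 0.961 to Φ(3.41 - 2.241) = 0.879.
• Type II error rate β = 1 - power therefore increases (0.039 → 0.121).
Appropriate when false positives are costly — here, approving an ineffective drug — patients take a useless medication and may skip effective alternatives.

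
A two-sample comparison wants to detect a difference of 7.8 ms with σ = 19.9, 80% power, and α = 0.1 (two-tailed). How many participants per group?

n per group = 2(z_α/2 + z_β)²σ²/d² = 2×(1.645 + 0.84)²×19.9²/7.8² = 80.4 → n = 81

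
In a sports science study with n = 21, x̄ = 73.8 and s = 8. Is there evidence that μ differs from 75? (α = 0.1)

t = (x̄ - μ₀)/(s/√n) = (73.8 - 75)/(8/√21) = -0.687. df = 20, critical t = ±1.725. Fail to reject H₀.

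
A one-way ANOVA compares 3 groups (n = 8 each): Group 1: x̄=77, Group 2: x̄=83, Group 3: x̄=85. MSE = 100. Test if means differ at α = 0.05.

Grand mean = 81.67. SS_between = 277.33, MS_between = 138.67. F = 1.387, F_crit ≈ 3.467. Fail to reject H₀.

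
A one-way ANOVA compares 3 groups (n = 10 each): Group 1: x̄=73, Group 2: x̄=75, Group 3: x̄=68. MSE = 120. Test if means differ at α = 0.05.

Grand mean = 72.0. SS_between = 260.0, MS_between = 130.0. F = 1.083, F_crit ≈ 3.354. Fail to reject H₀.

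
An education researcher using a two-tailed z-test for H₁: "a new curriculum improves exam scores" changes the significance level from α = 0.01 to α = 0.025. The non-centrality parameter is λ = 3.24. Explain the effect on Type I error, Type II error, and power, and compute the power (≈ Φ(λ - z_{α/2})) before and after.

Increasing α from 0.01 to 0.025:
• Type I error rate increases (α is the Type I rate by definition).
• Critical value moves from z_{α/2} = 2.576 to 2.241, so power = Φ(λ - z_{α/2}) goes from Φ(3.24 - 2.576) = 0.747 to Φ(3.24 - 2.241) = 0.841.
• Type II error rate β = 1 - power therefore decreases (0.253 → 0.159).
Appropriate when false negatives are costly — here, keeping the old curriculum when the new one would have helped students.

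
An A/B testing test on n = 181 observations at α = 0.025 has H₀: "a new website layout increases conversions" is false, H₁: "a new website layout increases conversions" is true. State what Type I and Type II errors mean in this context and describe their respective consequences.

Type I (false positive): concluding that a new website layout increases conversions when it is not — rolling out a layout that doesn't actually help — wasted engineering effort. Type II (false negative): failing to conclude that a new website layout increases conversions when it is — discarding a layout that would have improved conversions — lost revenue. Which is costlier depends on domain priorities and is a judgement call rather than a statistical fact.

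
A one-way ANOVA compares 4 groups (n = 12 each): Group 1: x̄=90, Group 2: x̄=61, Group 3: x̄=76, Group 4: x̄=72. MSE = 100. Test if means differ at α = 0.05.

Grand mean = 74.75. SS_between = 5169.0, MS_between = 1723.0. F = 17.23, F_crit ≈ 2.816. Reject H₀.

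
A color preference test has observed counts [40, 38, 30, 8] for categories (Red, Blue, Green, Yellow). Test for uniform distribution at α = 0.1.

Expected = 29 each. χ² = Σ(O-E)²/E = 22.207. df = 3, critical value = 6.251. Reject H₀.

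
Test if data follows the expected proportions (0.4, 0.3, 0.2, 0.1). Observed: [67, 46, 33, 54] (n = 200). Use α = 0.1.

Expected: [80.0, 60.0, 40.0, 20.0]. χ² = 64.404. df = 3, critical = 6.251. Reject H₀.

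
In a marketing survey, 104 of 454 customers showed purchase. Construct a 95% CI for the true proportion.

p̂ = 0.229. CI = p̂ ± z*√(p̂(1-p̂)/n) = (0.19, 0.268)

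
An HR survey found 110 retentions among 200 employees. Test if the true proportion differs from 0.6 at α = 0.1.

p̂ = 0.55, p₀ = 0.6. z = (p̂ - p₀)/√(p₀(1-p₀)/n) = -1.443. Critical: ±1.645. Fail to reject H₀.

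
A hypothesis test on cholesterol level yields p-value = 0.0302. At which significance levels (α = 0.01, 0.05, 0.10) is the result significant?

p = 0.0302. Significant at: α = 0.05, 0.1.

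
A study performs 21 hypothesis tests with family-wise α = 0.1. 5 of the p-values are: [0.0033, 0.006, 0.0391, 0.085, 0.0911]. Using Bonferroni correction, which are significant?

Bonferroni α = 0.1/21 = 0.00476. Significant p-values: [0.0033]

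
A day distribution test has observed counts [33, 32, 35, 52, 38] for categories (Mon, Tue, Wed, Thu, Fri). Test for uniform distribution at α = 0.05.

Expected = 38 each. χ² = Σ(O-E)²/E = 7.0. df = 4, critical value = 9.488. Fail to reject H₀.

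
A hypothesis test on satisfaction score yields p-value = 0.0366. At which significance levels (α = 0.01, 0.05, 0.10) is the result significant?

p = 0.0366. Significant at: α = 0.05, 0.1.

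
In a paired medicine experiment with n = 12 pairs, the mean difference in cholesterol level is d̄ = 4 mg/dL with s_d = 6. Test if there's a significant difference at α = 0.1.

t = d̄/(s_d/√n) = 4/(6/√12) = 2.309. df = 11, critical t = ±1.796. Reject H₀.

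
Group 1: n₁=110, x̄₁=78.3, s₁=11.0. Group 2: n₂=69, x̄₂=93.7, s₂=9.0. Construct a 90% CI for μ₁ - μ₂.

Difference = -15.4. SE = √(11.0²/110 + 9.0²/69) = 1.508. CI = (-17.88, -12.92)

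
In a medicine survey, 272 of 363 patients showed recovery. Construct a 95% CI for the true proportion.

p̂ = 0.749. CI = p̂ ± z*√(p̂(1-p̂)/n) = (0.705, 0.794)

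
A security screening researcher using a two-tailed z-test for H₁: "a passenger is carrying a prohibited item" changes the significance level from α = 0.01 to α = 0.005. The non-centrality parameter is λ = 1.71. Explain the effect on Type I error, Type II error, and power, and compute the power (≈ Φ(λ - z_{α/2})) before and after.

Decreasing α from 0.01 to 0.005:
• Type I error rate decreases (α is the Type I rate by definition).
• Critical value moves from z_{α/2} = 2.576 to 2.807, so power = Φ(λ - z_{α/2}) goes from Φ(1.71 - 2.576) = 0.193 to Φ(1.71 - 2.807) = 0.136.
• Type II error rate β = 1 - power therefore increases (0.807 → 0.864).
Appropriate when false positives are costly — here, detaining an innocent passenger — delay and inconvenience.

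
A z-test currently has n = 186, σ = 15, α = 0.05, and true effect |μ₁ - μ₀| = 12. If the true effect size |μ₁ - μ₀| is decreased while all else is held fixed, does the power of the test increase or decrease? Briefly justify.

Power decreases: a smaller true effect decreases the non-centrality λ = |μ₁ - μ₀|/(σ/√n).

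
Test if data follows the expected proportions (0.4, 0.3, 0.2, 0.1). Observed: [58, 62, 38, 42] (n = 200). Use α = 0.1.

Expected: [80.0, 60.0, 40.0, 20.0]. χ² = 30.417. df = 3, critical = 6.251. Reject H₀.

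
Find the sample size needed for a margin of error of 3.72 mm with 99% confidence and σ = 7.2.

n = (z*σ/E)² = (2.576×7.2/3.72)² = 24.9 → n = 25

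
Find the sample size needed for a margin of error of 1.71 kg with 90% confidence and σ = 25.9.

n = (z*σ/E)² = (1.645×25.9/1.71)² = 620.8 → n = 621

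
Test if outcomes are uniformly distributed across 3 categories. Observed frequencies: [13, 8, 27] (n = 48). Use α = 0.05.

Expected = 16 each. χ² = Σ(O-E)²/E = 12.125. df = 2, critical value = 5.991. Reject H₀.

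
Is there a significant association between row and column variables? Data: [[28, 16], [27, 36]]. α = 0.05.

χ² = 4.478. df = 1, critical = 3.841. Reject H₀. Variables are dependent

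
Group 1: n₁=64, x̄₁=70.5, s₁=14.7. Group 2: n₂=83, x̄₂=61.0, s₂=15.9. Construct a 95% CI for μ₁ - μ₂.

Difference = 9.5. SE = √(14.7²/64 + 15.9²/83) = 2.534. CI = (4.53, 14.47)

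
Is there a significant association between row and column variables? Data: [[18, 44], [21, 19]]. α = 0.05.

χ² = 5.67. df = 1, critical = 3.841. Reject H₀. Variables are dependent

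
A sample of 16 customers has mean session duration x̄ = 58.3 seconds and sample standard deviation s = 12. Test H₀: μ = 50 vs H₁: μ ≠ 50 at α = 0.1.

t = (x̄ - μ₀)/(s/√n) = (58.3 - 50)/(12/√16) = 2.767. df = 15, critical t = ±1.753. Reject H₀.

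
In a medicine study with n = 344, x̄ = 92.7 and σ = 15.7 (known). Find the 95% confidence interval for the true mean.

CI = x̄ ± z*(σ/√n) = 92.7 ± 1.96(15.7/√344) = 92.7 ± 1.66 = (91.04, 94.36)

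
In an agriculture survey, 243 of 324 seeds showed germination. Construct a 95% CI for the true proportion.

p̂ = 0.75. CI = p̂ ± z*√(p̂(1-p̂)/n) = (0.703, 0.797)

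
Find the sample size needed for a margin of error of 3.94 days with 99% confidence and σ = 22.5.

n = (z*σ/E)² = (2.576×22.5/3.94)² = 216.4 → n = 217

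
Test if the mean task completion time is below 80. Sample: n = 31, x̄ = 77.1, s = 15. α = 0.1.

t = (77.1 - 80)/(15/√31) = -1.076, df = 30. Critical t = -1.31. Fail to reject H₀.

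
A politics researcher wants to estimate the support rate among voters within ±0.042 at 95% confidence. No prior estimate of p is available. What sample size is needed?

Conservative approach: use p = 0.5 (maximizes p(1-p) = 0.25). n = z²(0.25)/E² = 1.96²×0.25/0.042² = 544.4 → n = 545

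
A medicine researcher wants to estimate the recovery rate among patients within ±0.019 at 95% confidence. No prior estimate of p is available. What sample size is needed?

Conservative approach: use p = 0.5 (maximizes p(1-p) = 0.25). n = z²(0.25)/E² = 1.96²×0.25/0.019² = 2660.4 → n = 2661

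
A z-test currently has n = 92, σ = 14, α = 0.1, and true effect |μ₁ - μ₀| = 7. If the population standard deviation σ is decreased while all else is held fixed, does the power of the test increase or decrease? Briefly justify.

Power increases: a smaller σ shrinks the standard error σ/√n, moving the sampling distribution under H₁ further from the critical value.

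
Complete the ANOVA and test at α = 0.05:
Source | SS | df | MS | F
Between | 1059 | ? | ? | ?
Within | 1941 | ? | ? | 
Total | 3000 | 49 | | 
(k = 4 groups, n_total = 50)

df_between = 3, df_within = 46. MS_between = 353.0, MS_within = 42.2. F = 8.366, F_crit ≈ 2.807. Reject H₀.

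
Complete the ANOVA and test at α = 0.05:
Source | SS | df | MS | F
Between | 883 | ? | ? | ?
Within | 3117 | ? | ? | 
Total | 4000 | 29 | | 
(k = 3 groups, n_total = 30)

df_between = 2, df_within = 27. MS_between = 441.5, MS_within = 115.44. F = 3.824, F_crit ≈ 3.354. Reject H₀.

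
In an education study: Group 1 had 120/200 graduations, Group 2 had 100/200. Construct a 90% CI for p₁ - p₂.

p̂₁ = 0.6, p̂₂ = 0.5. Difference = 0.1. CI = (0.019, 0.181)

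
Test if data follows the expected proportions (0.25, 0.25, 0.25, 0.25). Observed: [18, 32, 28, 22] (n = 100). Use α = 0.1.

Expected: [25.0, 25.0, 25.0, 25.0]. χ² = 4.64. df = 3, critical = 6.251. Fail to reject H₀.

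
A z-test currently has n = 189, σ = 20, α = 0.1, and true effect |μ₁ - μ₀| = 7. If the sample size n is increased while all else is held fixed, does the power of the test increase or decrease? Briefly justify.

Power increases: a larger n shrinks the standard error σ/√n, moving the sampling distribution under H₁ further from the critical value.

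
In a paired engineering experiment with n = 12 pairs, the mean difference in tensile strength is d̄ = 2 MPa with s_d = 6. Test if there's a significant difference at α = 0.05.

t = d̄/(s_d/√n) = 2/(6/√12) = 1.155. df = 11, critical t = ±2.201. Fail to reject H₀.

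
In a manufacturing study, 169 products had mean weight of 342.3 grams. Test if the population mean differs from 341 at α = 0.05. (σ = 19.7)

z = (x̄ - μ₀)/(σ/√n) = (342.3 - 341)/(19.7/√169) = 0.858. Critical value: ±1.96. Since |0.858| ≤ 1.96, Fail to reject H₀.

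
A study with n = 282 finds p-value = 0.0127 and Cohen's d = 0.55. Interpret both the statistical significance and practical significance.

Statistically significant (p = 0.0127 < 0.05). Cohen's d = 0.55 indicates a medium effect size. Both statistical and practical significance should be considered.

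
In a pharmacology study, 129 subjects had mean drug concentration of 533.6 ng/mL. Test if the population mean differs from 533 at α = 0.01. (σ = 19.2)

z = (x̄ - μ₀)/(σ/√n) = (533.6 - 533)/(19.2/√129) = 0.355. Critical value: ±2.576. Since |0.355| ≤ 2.576, Fail to reject H₀.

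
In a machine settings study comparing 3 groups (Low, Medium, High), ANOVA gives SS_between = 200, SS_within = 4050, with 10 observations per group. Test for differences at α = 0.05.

df_between = 2, df_within = 27. F = MS_between/MS_within = 100.0/150.0 = 0.667. F_crit ≈ 3.354. Fail to reject H₀.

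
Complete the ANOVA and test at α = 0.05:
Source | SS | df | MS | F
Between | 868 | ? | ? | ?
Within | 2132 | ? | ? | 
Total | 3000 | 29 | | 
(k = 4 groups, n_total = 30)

df_between = 3, df_within = 26. MS_between = 289.33, MS_within = 82.0. F = 3.528, F_crit ≈ 2.975. Reject H₀.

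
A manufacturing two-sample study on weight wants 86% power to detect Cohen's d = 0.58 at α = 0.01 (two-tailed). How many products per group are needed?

z_{α/2} = 2.576, z_β = Φ⁻¹(0.86) = 1.08. For medium effect (d = 0.58): n per group = 2(z_{α/2} + z_β)²/d² = 2(2.576 + 1.08)²/0.58² = 79.5 → 80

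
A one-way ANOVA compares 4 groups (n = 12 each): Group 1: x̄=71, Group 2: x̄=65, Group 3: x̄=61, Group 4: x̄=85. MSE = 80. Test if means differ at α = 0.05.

Grand mean = 70.5. SS_between = 3972.0, MS_between = 1324.0. F = 16.55, F_crit ≈ 2.816. Reject H₀.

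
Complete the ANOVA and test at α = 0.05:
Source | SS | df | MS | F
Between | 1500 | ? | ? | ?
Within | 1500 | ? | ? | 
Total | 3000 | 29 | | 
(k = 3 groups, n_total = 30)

df_between = 2, df_within = 27. MS_between = 750.0, MS_within = 55.56. F = 13.5, F_crit ≈ 3.354. Reject H₀.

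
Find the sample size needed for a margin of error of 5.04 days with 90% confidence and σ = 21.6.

n = (z*σ/E)² = (1.645×21.6/5.04)² = 49.7 → n = 50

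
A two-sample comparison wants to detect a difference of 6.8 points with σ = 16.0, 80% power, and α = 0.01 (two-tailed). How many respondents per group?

n per group = 2(z_α/2 + z_β)²σ²/d² = 2×(2.576 + 0.84)²×16.0²/6.8² = 129.2 → n = 130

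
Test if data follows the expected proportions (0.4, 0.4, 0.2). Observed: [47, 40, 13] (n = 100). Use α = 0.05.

Expected: [40.0, 40.0, 20.0]. χ² = 3.675. df = 2, critical = 5.991. Fail to reject H₀.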